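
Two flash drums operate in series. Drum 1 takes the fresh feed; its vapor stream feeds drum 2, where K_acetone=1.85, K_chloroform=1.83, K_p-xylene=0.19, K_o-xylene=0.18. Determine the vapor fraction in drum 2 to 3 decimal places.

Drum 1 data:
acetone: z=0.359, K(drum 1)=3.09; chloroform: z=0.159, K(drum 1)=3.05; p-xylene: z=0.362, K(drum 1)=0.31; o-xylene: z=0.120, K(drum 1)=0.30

V/F (drum 2) = 0.674

Drum 1:
Material balance + equilibrium reduce to Σ zᵢ(Kᵢ−1)/(1+ψ₁(Kᵢ−1)) = 0.
Feasibility: ΣzᵢKᵢ = 1.742, Σzᵢ/Kᵢ = 1.736 — both > 1, two phases present.
Newton iteration, ψ₁⁰ = 0.5:
  ψ₁ = 0.500: g = 0.0173, g' = -1.079 → ψ₁ = 0.516
Converged at ψ₁ = 0.516.
Drum-1 compositions:
  acetone: x = 0.173, y = 0.534
  chloroform: x = 0.077, y = 0.236
  p-xylene: x = 0.562, y = 0.174
  o-xylene: x = 0.188, y = 0.056
Drum-2 feed = drum-1 vapor: z₂ = (0.5337, 0.2357, 0.1743, 0.0564).
Drum 2:
Rachford–Rice: g(ψ₂) = Σ zᵢ(Kᵢ−1)/(1+ψ₂(Kᵢ−1)) = 0.
Feasibility: ΣzᵢKᵢ = 1.462, Σzᵢ/Kᵢ = 1.648 — both > 1, two phases present.
Newton–Raphson from ψ₂ = 0.48:
  ψ₂ = 0.480: g = 0.1549, g' = -0.687 → ψ₂ = 0.706
  ψ₂ = 0.706: g = -0.0322, g' = -1.051 → ψ₂ = 0.675
  ψ₂ = 0.675: g = -0.0013, g' = -0.969 → ψ₂ = 0.674
Converged at ψ₂ = 0.674.
  acetone: x = 0.339, y = 0.628
  chloroform: x = 0.151, y = 0.277
  p-xylene: x = 0.384, y = 0.073
  o-xylene: x = 0.126, y = 0.023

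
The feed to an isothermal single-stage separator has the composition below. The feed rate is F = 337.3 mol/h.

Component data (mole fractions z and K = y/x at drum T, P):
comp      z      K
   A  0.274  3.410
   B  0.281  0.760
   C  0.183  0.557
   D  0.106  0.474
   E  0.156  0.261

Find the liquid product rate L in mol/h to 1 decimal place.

Rachford–Rice: g(V/F) = Σ zᵢ(Kᵢ−1)/(1+V/F(Kᵢ−1)) = 0.
Check two-phase: ΣzᵢKᵢ = 1.341 > 1 and Σzᵢ/Kᵢ = 1.600 > 1, so g(0) = 0.341 > 0 and g(1) = -0.600 < 0.
Newton iteration, V/F⁰ = 0.5:
  V/F = 0.500: g = -0.1398, g' = -0.676 → V/F = 0.293
  V/F = 0.293: g = 0.0082, g' = -0.792 → V/F = 0.303
  V/F = 0.303: g = 0.0001, g' = -0.781 → V/F = 0.304
Converged at V/F = 0.304.
Then V = V/F·F = 0.3035·337.3 = 102.4 mol/h and L = F − V = 234.9 mol/h.

L = 234.9 mol/h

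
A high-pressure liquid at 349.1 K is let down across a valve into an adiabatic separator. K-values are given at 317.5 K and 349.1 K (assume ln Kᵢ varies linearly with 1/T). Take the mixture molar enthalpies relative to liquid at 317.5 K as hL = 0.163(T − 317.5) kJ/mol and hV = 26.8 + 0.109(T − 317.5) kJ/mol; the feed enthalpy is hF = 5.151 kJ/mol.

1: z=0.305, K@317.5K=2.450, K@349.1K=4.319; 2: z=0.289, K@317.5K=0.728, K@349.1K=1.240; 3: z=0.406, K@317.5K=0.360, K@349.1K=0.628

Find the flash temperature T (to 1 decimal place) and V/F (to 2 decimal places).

T = 319.1 K, V/F = 0.18

Adiabatic flash: solve Rachford–Rice at each trial T, then check hF = ψ·hV(T) + (1−ψ)·hL(T).
  T = 317.5 K: K = (2.450, 0.728, 0.360), RR gives ψ = 0.141, H_out = 3.772 kJ/mol
  T = 349.1 K: K = (4.319, 1.240, 0.628), RR gives ψ = 1.000, H_out = 30.244 kJ/mol
  T = 333.3 K: K = (3.297, 0.962, 0.482), RR gives ψ = 0.558, H_out = 17.049 kJ/mol
  T = 325.4 K: K = (2.852, 0.840, 0.418), RR gives ψ = 0.345, H_out = 10.386 kJ/mol
  T = 321.4 K: K = (2.643, 0.782, 0.388), RR gives ψ = 0.243, H_out = 7.084 kJ/mol
  T = 319.4 K: K = (2.543, 0.754, 0.373), RR gives ψ = 0.191, H_out = 5.404 kJ/mol
Linear interpolation between T = 317.5 (H_out = 3.772) and T = 319.4 (H_out = 5.404) on hF = 5.151 gives T ≈ 319.1 K, at which ψ = 0.18.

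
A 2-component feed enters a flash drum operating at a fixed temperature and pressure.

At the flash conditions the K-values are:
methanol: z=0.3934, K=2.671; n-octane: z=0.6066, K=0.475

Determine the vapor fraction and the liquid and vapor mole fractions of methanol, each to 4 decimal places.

ψ = 0.3863, x_methanol = 0.2391, y_methanol = 0.6386

Material balance + equilibrium reduce to Σ zᵢ(Kᵢ−1)/(1+ψ(Kᵢ−1)) = 0.
g(0) = ΣzᵢKᵢ − 1 = 0.3389 and g(1) = 1 − Σzᵢ/Kᵢ = -0.4243, so a root lies in (0, 1).
Binary case is linear: z₁(K₁−1)(1+ψ(K₂−1)) + z₂(K₂−1)(1+ψ(K₁−1)) = 0
⇒ ψ = [z₁(K₁−1)+z₂(K₂−1)] / [−(K₁−1)(K₂−1)] = 0.33891/0.87727 = 0.3863
Compositions from xᵢ = zᵢ/(1+ψ(Kᵢ−1)), yᵢ = Kᵢxᵢ:
  methanol: x = 0.2391, y = 0.6386
  n-octane: x = 0.7609, y = 0.3614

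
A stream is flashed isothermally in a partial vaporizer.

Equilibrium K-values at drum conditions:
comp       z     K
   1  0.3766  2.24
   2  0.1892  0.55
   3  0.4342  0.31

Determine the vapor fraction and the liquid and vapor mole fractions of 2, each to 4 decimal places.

ψ = 0.1061, x_2 = 0.1987, y_2 = 0.1093

Newton–Raphson from ψ = 0.32:
  ψ = 0.3200: g = -0.14963, g' = -0.6896 → ψ = 0.1030
  ψ = 0.1030: g = 0.00230, g' = -0.7370 → ψ = 0.1061
Converged at ψ = 0.1061.
Compositions from xᵢ = zᵢ/(1+ψ(Kᵢ−1)), yᵢ = Kᵢxᵢ:
  1: x = 0.3328, y = 0.7455
  2: x = 0.1987, y = 0.1093
  3: x = 0.4685, y = 0.1452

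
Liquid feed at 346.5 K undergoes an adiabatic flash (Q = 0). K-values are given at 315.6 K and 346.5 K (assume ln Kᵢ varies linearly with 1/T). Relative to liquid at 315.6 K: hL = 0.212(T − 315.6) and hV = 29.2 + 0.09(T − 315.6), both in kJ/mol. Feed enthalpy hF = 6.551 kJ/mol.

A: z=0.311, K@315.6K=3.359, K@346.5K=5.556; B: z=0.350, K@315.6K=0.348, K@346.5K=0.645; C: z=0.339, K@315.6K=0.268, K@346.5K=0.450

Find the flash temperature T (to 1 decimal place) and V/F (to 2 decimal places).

Adiabatic flash: solve Rachford–Rice at each trial T, then check hF = ψ·hV(T) + (1−ψ)·hL(T).
  T = 315.6 K: K = (3.359, 0.348, 0.268), RR gives ψ = 0.158, H_out = 4.601 kJ/mol
  T = 346.5 K: K = (5.556, 0.645, 0.450), RR gives ψ = 0.528, H_out = 19.990 kJ/mol
  T = 331.1 K: K = (4.375, 0.481, 0.352), RR gives ψ = 0.328, H_out = 12.248 kJ/mol
  T = 323.4 K: K = (3.849, 0.411, 0.308), RR gives ψ = 0.244, H_out = 8.545 kJ/mol
  T = 319.5 K: K = (3.599, 0.379, 0.288), RR gives ψ = 0.201, H_out = 6.612 kJ/mol
  T = 317.6 K: K = (3.481, 0.363, 0.278), RR gives ψ = 0.180, H_out = 5.645 kJ/mol
Linear interpolation between T = 317.6 (H_out = 5.645) and T = 319.5 (H_out = 6.612) on hF = 6.551 gives T ≈ 319.4 K, at which ψ = 0.20.

T = 319.4 K, V/F = 0.20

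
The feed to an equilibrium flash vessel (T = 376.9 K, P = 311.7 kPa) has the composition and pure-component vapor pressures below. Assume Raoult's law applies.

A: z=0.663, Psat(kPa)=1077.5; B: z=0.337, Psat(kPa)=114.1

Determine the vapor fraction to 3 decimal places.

Raoult's law: Kᵢ = Pᵢˢᵃᵗ/P = Pᵢˢᵃᵗ/311.7.
  K_A = 1077.5/311.7 = 3.45685, K_B = 114.1/311.7 = 0.36606
Material balance + equilibrium reduce to Σ zᵢ(Kᵢ−1)/(1+ψ(Kᵢ−1)) = 0.
Check two-phase: ΣzᵢKᵢ = 2.415 > 1 and Σzᵢ/Kᵢ = 1.112 > 1, so g(0) = 1.415 > 0 and g(1) = -0.112 < 0.
Iterate (Newton) starting at ψ = 0.42:
  ψ = 0.420: g = 0.5105, g' = -1.221 → ψ = 0.838
  ψ = 0.838: g = 0.0766, g' = -1.044 → ψ = 0.912
  ψ = 0.912: g = -0.0032, g' = -1.141 → ψ = 0.909
Converged at ψ = 0.909.

ψ = 0.909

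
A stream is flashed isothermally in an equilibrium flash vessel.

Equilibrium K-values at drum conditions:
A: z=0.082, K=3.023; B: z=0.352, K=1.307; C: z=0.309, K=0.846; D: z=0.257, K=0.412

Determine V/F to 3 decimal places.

Newton–Raphson from V/F = 0.5:
  V/F = 0.500: g = -0.0894, g' = -0.295 → V/F = 0.197
  V/F = 0.197: g = 0.0007, g' = -0.323 → V/F = 0.199
Converged at V/F = 0.199.

V/F = 0.199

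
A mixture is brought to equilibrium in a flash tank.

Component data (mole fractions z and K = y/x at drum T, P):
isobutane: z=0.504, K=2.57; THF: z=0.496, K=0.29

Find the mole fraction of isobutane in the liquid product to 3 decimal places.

x_isobutane = 0.311

Material balance + equilibrium reduce to Σ zᵢ(Kᵢ−1)/(1+ψ(Kᵢ−1)) = 0.
g(0) = ΣzᵢKᵢ − 1 = 0.439 and g(1) = 1 − Σzᵢ/Kᵢ = -0.906, so a root lies in (0, 1).
Newton–Raphson from ψ = 0.5:
  ψ = 0.500: g = -0.1027, g' = -0.991 → ψ = 0.396
  ψ = 0.396: g = -0.0023, g' = -0.956 → ψ = 0.394
Converged at ψ = 0.394.
Compositions from xᵢ = zᵢ/(1+ψ(Kᵢ−1)), yᵢ = Kᵢxᵢ:
  isobutane: x = 0.311, y = 0.800
  THF: x = 0.689, y = 0.200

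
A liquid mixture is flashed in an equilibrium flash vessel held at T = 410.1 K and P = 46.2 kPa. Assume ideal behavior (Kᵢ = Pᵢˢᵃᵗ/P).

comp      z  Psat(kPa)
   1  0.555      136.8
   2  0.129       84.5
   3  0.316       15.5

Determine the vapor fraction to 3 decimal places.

ψ = 0.839

Raoult's law: Kᵢ = Pᵢˢᵃᵗ/P = Pᵢˢᵃᵗ/46.2.
  K_1 = 136.8/46.2 = 2.96104, K_2 = 84.5/46.2 = 1.82900, K_3 = 15.5/46.2 = 0.33550
Material balance + equilibrium reduce to Σ zᵢ(Kᵢ−1)/(1+ψ(Kᵢ−1)) = 0.
Check two-phase: ΣzᵢKᵢ = 1.985 > 1 and Σzᵢ/Kᵢ = 1.200 > 1, so g(0) = 0.985 > 0 and g(1) = -0.200 < 0.
Newton–Raphson from ψ = 0.56:
  ψ = 0.560: g = 0.2573, g' = -0.880 → ψ = 0.852
  ψ = 0.852: g = -0.0142, g' = -1.072 → ψ = 0.839
Converged at ψ = 0.839.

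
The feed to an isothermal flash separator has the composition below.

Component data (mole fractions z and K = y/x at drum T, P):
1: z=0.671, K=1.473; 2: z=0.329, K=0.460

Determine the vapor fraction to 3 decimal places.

Material balance + equilibrium reduce to Σ zᵢ(Kᵢ−1)/(1+ψ(Kᵢ−1)) = 0.
g(0) = ΣzᵢKᵢ − 1 = 0.140 and g(1) = 1 − Σzᵢ/Kᵢ = -0.171, so a root lies in (0, 1).
Iterate (Newton) starting at ψ = 0.5:
  ψ = 0.500: g = 0.0133, g' = -0.278 → ψ = 0.548
  ψ = 0.548: g = -0.0002, g' = -0.288 → ψ = 0.547
Converged at ψ = 0.547.

ψ = 0.547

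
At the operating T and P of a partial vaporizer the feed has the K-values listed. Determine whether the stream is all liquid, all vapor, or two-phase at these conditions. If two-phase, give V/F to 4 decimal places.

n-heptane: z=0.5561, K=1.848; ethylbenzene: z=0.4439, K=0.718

all vapor

ΣzᵢKᵢ = 1.3464; Σzᵢ/Kᵢ = 0.9192.
Since Σzᵢ/Kᵢ < 1 the mixture is above its dew point — single vapor phase.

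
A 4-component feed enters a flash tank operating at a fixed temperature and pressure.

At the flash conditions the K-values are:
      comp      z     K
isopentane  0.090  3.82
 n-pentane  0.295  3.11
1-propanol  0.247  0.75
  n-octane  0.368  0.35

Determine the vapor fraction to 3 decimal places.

ψ = 0.479

Rachford–Rice: g(ψ) = Σ zᵢ(Kᵢ−1)/(1+ψ(Kᵢ−1)) = 0.
Feasibility: ΣzᵢKᵢ = 1.575, Σzᵢ/Kᵢ = 1.499 — both > 1, two phases present.
Iterate (Newton) starting at ψ = 0.5:
  ψ = 0.500: g = -0.0167, g' = -0.796 → ψ = 0.479
Converged at ψ = 0.479.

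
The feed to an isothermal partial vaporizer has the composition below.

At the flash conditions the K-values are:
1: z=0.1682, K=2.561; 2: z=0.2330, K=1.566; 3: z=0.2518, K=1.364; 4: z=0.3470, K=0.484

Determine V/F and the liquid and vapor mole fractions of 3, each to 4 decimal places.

V/F = 0.7331, x_3 = 0.1988, y_3 = 0.2711

Material balance + equilibrium reduce to Σ zᵢ(Kᵢ−1)/(1+V/F(Kᵢ−1)) = 0.
Feasibility: ΣzᵢKᵢ = 1.3070, Σzᵢ/Kᵢ = 1.1160 — both > 1, two phases present.
Newton–Raphson from V/F = 0.56:
  V/F = 0.5600: g = 0.06455, g' = -0.3655 → V/F = 0.7366
  V/F = 0.7366: g = -0.00136, g' = -0.3870 → V/F = 0.7331
Converged at V/F = 0.7331.
Compositions from xᵢ = zᵢ/(1+V/F(Kᵢ−1)), yᵢ = Kᵢxᵢ:
  1: x = 0.0784, y = 0.2009
  2: x = 0.1647, y = 0.2579
  3: x = 0.1988, y = 0.2711
  4: x = 0.5581, y = 0.2701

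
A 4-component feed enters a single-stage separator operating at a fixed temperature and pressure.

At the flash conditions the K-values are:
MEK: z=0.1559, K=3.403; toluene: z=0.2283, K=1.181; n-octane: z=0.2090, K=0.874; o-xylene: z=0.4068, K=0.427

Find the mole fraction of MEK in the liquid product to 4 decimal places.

x_MEK = 0.1045

Material balance + equilibrium reduce to Σ zᵢ(Kᵢ−1)/(1+V/F(Kᵢ−1)) = 0.
g(0) = ΣzᵢKᵢ − 1 = 0.1565 and g(1) = 1 − Σzᵢ/Kᵢ = -0.4309, so a root lies in (0, 1).
Newton iteration, V/F⁰ = 0.54:
  V/F = 0.5400: g = -0.16510, g' = -0.4606 → V/F = 0.1816
  V/F = 0.1816: g = 0.01372, g' = -0.6132 → V/F = 0.2039
  V/F = 0.2039: g = 0.00030, g' = -0.5872 → V/F = 0.2045
Converged at V/F = 0.2045.
Compositions from xᵢ = zᵢ/(1+V/F(Kᵢ−1)), yᵢ = Kᵢxᵢ:
  MEK: x = 0.1045, y = 0.3557
  toluene: x = 0.2202, y = 0.2600
  n-octane: x = 0.2145, y = 0.1875
  o-xylene: x = 0.4608, y = 0.1968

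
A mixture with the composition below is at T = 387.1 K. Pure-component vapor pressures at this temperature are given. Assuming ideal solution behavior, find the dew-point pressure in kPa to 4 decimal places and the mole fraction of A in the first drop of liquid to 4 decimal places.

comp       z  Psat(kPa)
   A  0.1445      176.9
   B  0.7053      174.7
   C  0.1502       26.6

At the dew point ψ → 1, so Σzᵢ/Kᵢ = 1 with Kᵢ = Pᵢˢᵃᵗ/P ⇒ 1/P = Σzᵢ/Pᵢˢᵃᵗ.
1/P = 0.1445/176.9 + 0.7053/174.7 + 0.1502/26.6 = 0.0105007 ⇒ P = 95.2320 kPa
xᵢ = zᵢP/Pᵢˢᵃᵗ ⇒ x_A = 0.1445·95.2320/176.9 = 0.0778

Pdew = 95.2320 kPa, x_A = 0.0778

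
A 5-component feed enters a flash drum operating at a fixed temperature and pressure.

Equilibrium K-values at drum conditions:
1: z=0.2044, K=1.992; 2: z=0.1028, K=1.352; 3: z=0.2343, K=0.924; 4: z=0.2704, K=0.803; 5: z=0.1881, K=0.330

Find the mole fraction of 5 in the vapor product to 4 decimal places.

y_5 = 0.0686

Let ψ = V/F and solve Σ zᵢ(Kᵢ−1)/(1+ψ(Kᵢ−1)) = 0.
Feasibility: ΣzᵢKᵢ = 1.0418, Σzᵢ/Kᵢ = 1.3390 — both > 1, two phases present.
Newton iteration, ψ⁰ = 0.5:
  ψ = 0.5000: g = -0.10081, g' = -0.3044 → ψ = 0.1688
  ψ = 0.1688: g = -0.00741, g' = -0.2789 → ψ = 0.1423
  ψ = 0.1423: g = 0.00004, g' = -0.2817 → ψ = 0.1424
Converged at ψ = 0.1424.
Compositions from xᵢ = zᵢ/(1+ψ(Kᵢ−1)), yᵢ = Kᵢxᵢ:
  1: x = 0.1791, y = 0.3568
  2: x = 0.0979, y = 0.1324
  3: x = 0.2369, y = 0.2189
  4: x = 0.2782, y = 0.2234
  5: x = 0.2079, y = 0.0686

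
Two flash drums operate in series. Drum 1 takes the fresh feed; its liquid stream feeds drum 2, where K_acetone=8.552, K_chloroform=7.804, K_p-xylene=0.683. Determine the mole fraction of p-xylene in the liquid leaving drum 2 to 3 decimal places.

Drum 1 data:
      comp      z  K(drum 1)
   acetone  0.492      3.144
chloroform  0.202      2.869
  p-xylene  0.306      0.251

Drum 1:
Newton iteration, ψ₁⁰ = 0.58:
  ψ₁ = 0.580: g = 0.2461, g' = -1.148 → ψ₁ = 0.794
  ψ₁ = 0.794: g = -0.0236, g' = -1.470 → ψ₁ = 0.778
Converged at ψ₁ = 0.778.
Drum-1 compositions:
  acetone: x = 0.184, y = 0.580
  chloroform: x = 0.082, y = 0.236
  p-xylene: x = 0.733, y = 0.184
Drum-2 feed = drum-1 liquid: z₂ = (0.1844, 0.0823, 0.7333).
Drum 2:
Let ψ₂ = V/F and solve Σ zᵢ(Kᵢ−1)/(1+ψ₂(Kᵢ−1)) = 0.
g(0) = ΣzᵢKᵢ − 1 = 1.720 and g(1) = 1 − Σzᵢ/Kᵢ = -0.106, so a root lies in (0, 1).
Newton iteration, ψ₂⁰ = 0.64:
  ψ₂ = 0.640: g = 0.0517, g' = -0.558 → ψ₂ = 0.733
  ψ₂ = 0.733: g = 0.0040, g' = -0.478 → ψ₂ = 0.741
Converged at ψ₂ = 0.741.
  acetone: x = 0.028, y = 0.239
  chloroform: x = 0.014, y = 0.106
  p-xylene: x = 0.958, y = 0.655

x_p-xylene (drum 2) = 0.958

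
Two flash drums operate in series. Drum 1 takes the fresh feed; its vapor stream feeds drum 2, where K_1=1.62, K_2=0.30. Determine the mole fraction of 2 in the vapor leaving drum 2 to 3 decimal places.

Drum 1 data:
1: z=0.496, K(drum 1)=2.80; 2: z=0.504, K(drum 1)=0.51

Drum 1:
Binary case is linear: z₁(K₁−1)(1+ψ₁(K₂−1)) + z₂(K₂−1)(1+ψ₁(K₁−1)) = 0
⇒ ψ₁ = [z₁(K₁−1)+z₂(K₂−1)] / [−(K₁−1)(K₂−1)] = 0.6458/0.8820 = 0.732
Drum-1 compositions:
  1: x = 0.214, y = 0.599
  2: x = 0.786, y = 0.401
Drum-2 feed = drum-1 vapor: z₂ = (0.5991, 0.4009).
Drum 2:
Binary case is linear: z₁(K₁−1)(1+ψ₂(K₂−1)) + z₂(K₂−1)(1+ψ₂(K₁−1)) = 0
⇒ ψ₂ = [z₁(K₁−1)+z₂(K₂−1)] / [−(K₁−1)(K₂−1)] = 0.0908/0.4340 = 0.209
  1: x = 0.530, y = 0.859
  2: x = 0.470, y = 0.141

y_2 (drum 2) = 0.141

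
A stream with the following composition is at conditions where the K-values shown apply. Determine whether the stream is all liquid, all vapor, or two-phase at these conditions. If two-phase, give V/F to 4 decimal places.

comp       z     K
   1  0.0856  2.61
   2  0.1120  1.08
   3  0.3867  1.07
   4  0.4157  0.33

all liquid

ΣzᵢKᵢ = 0.8953; Σzᵢ/Kᵢ = 1.7576.
Since ΣzᵢKᵢ < 1 the mixture is below its bubble point — single liquid phase.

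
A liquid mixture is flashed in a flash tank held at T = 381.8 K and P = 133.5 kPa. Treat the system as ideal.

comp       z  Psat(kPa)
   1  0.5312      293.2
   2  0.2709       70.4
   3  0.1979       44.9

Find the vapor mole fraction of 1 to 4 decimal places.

Raoult's law: Kᵢ = Pᵢˢᵃᵗ/P = Pᵢˢᵃᵗ/133.5.
  K_1 = 293.2/133.5 = 2.196255, K_2 = 70.4/133.5 = 0.527341, K_3 = 44.9/133.5 = 0.336330
Iterate (Newton) starting at ψ = 0.5:
  ψ = 0.5000: g = 0.03338, g' = -0.5967 → ψ = 0.5560
  ψ = 0.5560: g = -0.00018, g' = -0.6044 → ψ = 0.5557
Converged at ψ = 0.5557.
Compositions from xᵢ = zᵢ/(1+ψ(Kᵢ−1)), yᵢ = Kᵢxᵢ:
  1: x = 0.3191, y = 0.7008
  2: x = 0.3674, y = 0.1937
  3: x = 0.3135, y = 0.1054

y_1 = 0.7008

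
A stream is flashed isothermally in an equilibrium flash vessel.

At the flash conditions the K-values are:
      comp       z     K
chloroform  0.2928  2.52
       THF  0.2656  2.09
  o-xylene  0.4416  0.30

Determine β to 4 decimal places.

Rachford–Rice: g(β) = Σ zᵢ(Kᵢ−1)/(1+β(Kᵢ−1)) = 0.
Check two-phase: ΣzᵢKᵢ = 1.4254 > 1 and Σzᵢ/Kᵢ = 1.7153 > 1, so g(0) = 0.4254 > 0 and g(1) = -0.7153 < 0.
Iterate (Newton) starting at β = 0.5:
  β = 0.5000: g = -0.03532, g' = -0.8627 → β = 0.4591
  β = 0.4591: g = -0.00040, g' = -0.8447 → β = 0.4586
Converged at β = 0.4586.

β = 0.4586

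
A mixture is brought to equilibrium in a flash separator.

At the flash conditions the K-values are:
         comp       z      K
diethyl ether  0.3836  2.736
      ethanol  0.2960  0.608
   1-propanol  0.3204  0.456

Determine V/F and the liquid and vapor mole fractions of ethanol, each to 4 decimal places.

Rachford–Rice: g(V/F) = Σ zᵢ(Kᵢ−1)/(1+V/F(Kᵢ−1)) = 0.
g(0) = ΣzᵢKᵢ − 1 = 0.3756 and g(1) = 1 − Σzᵢ/Kᵢ = -0.3297, so a root lies in (0, 1).
Iterate (Newton) starting at V/F = 0.4:
  V/F = 0.4000: g = 0.03264, g' = -0.6215 → V/F = 0.4525
  V/F = 0.4525: g = 0.00069, g' = -0.5967 → V/F = 0.4537
Converged at V/F = 0.4537.
Compositions from xᵢ = zᵢ/(1+V/F(Kᵢ−1)), yᵢ = Kᵢxᵢ:
  diethyl ether: x = 0.2146, y = 0.5871
  ethanol: x = 0.3600, y = 0.2189
  1-propanol: x = 0.4254, y = 0.1940

V/F = 0.4537, x_ethanol = 0.3600, y_ethanol = 0.2189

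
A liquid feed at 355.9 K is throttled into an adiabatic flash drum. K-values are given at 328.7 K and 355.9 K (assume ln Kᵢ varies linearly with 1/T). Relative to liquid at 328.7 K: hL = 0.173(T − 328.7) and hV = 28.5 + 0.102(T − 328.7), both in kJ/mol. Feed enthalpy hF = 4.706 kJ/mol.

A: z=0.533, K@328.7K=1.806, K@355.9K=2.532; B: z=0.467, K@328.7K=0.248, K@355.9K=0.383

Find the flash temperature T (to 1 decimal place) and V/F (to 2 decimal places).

T = 330.0 K, V/F = 0.16

Adiabatic flash: solve Rachford–Rice at each trial T, then check hF = ψ·hV(T) + (1−ψ)·hL(T).
  T = 328.7 K: K = (1.806, 0.248), RR gives ψ = 0.129, H_out = 3.687 kJ/mol
  T = 355.9 K: K = (2.532, 0.383), RR gives ψ = 0.559, H_out = 19.558 kJ/mol
  T = 342.3 K: K = (2.153, 0.311), RR gives ψ = 0.368, H_out = 12.495 kJ/mol
  T = 335.5 K: K = (1.975, 0.278), RR gives ψ = 0.260, H_out = 8.453 kJ/mol
  T = 332.1 K: K = (1.890, 0.263), RR gives ψ = 0.198, H_out = 6.187 kJ/mol
  T = 330.4 K: K = (1.848, 0.255), RR gives ψ = 0.165, H_out = 4.971 kJ/mol
Linear interpolation between T = 328.7 (H_out = 3.687) and T = 330.4 (H_out = 4.971) on hF = 4.706 gives T ≈ 330.0 K, at which ψ = 0.16.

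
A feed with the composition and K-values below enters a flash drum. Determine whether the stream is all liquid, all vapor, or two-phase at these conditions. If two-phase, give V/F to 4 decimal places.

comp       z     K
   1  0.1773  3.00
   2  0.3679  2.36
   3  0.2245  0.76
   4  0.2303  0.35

ΣzᵢKᵢ = 1.6514; Σzᵢ/Kᵢ = 1.1684.
Both exceed 1, so a two-phase solution exists.
Newton–Raphson from ψ = 0.5:
  ψ = 0.5000: g = 0.19213, g' = -0.6487 → ψ = 0.7962
  ψ = 0.7962: g = 0.00014, g' = -0.7001 → ψ = 0.7964
Converged at ψ = 0.7964.

two-phase, V/F = 0.7964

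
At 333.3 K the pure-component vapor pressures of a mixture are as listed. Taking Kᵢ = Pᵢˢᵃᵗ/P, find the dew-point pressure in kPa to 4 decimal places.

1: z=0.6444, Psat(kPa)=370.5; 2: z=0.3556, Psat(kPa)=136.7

Pdew = 230.3835 kPa

At the dew point ψ → 1, so Σzᵢ/Kᵢ = 1 with Kᵢ = Pᵢˢᵃᵗ/P ⇒ 1/P = Σzᵢ/Pᵢˢᵃᵗ.
1/P = 0.6444/370.5 + 0.3556/136.7 = 0.0043406 ⇒ P = 230.3835 kPa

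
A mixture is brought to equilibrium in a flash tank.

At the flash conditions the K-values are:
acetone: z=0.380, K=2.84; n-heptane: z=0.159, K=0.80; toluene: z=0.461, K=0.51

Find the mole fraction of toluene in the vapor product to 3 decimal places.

Material balance + equilibrium reduce to Σ zᵢ(Kᵢ−1)/(1+V/F(Kᵢ−1)) = 0.
Check two-phase: ΣzᵢKᵢ = 1.442 > 1 and Σzᵢ/Kᵢ = 1.236 > 1, so g(0) = 0.442 > 0 and g(1) = -0.236 < 0.
Newton–Raphson from V/F = 0.66:
  V/F = 0.660: g = -0.0547, g' = -0.513 → V/F = 0.553
  V/F = 0.553: g = 0.0009, g' = -0.532 → V/F = 0.555
Converged at V/F = 0.555.
Compositions from xᵢ = zᵢ/(1+V/F(Kᵢ−1)), yᵢ = Kᵢxᵢ:
  acetone: x = 0.188, y = 0.534
  n-heptane: x = 0.179, y = 0.143
  toluene: x = 0.633, y = 0.323

y_toluene = 0.323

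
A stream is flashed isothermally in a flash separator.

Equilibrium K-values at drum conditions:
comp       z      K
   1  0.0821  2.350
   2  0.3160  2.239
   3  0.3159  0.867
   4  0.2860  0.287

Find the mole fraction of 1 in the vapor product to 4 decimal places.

y_1 = 0.1245

Newton–Raphson from ψ = 0.49:
  ψ = 0.4900: g = -0.04803, g' = -0.5919 → ψ = 0.4088
  ψ = 0.4088: g = -0.00095, g' = -0.5717 → ψ = 0.4072
Converged at ψ = 0.4072.
Compositions from xᵢ = zᵢ/(1+ψ(Kᵢ−1)), yᵢ = Kᵢxᵢ:
  1: x = 0.0530, y = 0.1245
  2: x = 0.2100, y = 0.4703
  3: x = 0.3340, y = 0.2896
  4: x = 0.4030, y = 0.1157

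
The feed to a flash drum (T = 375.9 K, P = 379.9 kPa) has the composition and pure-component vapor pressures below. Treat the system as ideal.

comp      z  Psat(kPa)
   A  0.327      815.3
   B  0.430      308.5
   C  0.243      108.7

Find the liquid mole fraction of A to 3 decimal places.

x_A = 0.256

Raoult's law: Kᵢ = Pᵢˢᵃᵗ/P = Pᵢˢᵃᵗ/379.9.
  K_A = 815.3/379.9 = 2.14609, K_B = 308.5/379.9 = 0.81206, K_C = 108.7/379.9 = 0.28613
Iterate (Newton) starting at β = 0.5:
  β = 0.500: g = -0.1207, g' = -0.492 → β = 0.254
  β = 0.254: g = -0.0067, g' = -0.459 → β = 0.240
Converged at β = 0.240.
Compositions from xᵢ = zᵢ/(1+β(Kᵢ−1)), yᵢ = Kᵢxᵢ:
  A: x = 0.256, y = 0.550
  B: x = 0.450, y = 0.366
  C: x = 0.293, y = 0.084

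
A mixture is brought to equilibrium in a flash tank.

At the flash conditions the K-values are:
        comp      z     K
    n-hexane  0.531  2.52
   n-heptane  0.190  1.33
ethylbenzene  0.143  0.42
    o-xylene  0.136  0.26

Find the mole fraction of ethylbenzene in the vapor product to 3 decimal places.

Newton–Raphson from β = 0.56:
  β = 0.560: g = 0.1942, g' = -0.695 → β = 0.839
  β = 0.839: g = -0.0234, g' = -0.951 → β = 0.815
  β = 0.815: g = -0.0006, g' = -0.903 → β = 0.814
Converged at β = 0.814.
Compositions from xᵢ = zᵢ/(1+β(Kᵢ−1)), yᵢ = Kᵢxᵢ:
  n-hexane: x = 0.237, y = 0.598
  n-heptane: x = 0.150, y = 0.199
  ethylbenzene: x = 0.271, y = 0.114
  o-xylene: x = 0.342, y = 0.089

y_ethylbenzene = 0.114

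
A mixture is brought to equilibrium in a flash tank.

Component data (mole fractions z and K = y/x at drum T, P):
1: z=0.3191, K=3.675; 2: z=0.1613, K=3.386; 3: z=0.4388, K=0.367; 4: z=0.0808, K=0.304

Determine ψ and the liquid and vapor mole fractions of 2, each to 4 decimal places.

Material balance + equilibrium reduce to Σ zᵢ(Kᵢ−1)/(1+ψ(Kᵢ−1)) = 0.
g(0) = ΣzᵢKᵢ − 1 = 0.9045 and g(1) = 1 − Σzᵢ/Kᵢ = -0.5959, so a root lies in (0, 1).
Newton iteration, ψ⁰ = 0.31:
  ψ = 0.3100: g = 0.27058, g' = -1.3216 → ψ = 0.5147
  ψ = 0.5147: g = 0.03221, g' = -1.0710 → ψ = 0.5448
  ψ = 0.5448: g = 0.00014, g' = -1.0629 → ψ = 0.5449
Converged at ψ = 0.5449.
Compositions from xᵢ = zᵢ/(1+ψ(Kᵢ−1)), yᵢ = Kᵢxᵢ:
  1: x = 0.1298, y = 0.4771
  2: x = 0.0701, y = 0.2374
  3: x = 0.6699, y = 0.2458
  4: x = 0.1302, y = 0.0396

ψ = 0.5449, x_2 = 0.0701, y_2 = 0.2374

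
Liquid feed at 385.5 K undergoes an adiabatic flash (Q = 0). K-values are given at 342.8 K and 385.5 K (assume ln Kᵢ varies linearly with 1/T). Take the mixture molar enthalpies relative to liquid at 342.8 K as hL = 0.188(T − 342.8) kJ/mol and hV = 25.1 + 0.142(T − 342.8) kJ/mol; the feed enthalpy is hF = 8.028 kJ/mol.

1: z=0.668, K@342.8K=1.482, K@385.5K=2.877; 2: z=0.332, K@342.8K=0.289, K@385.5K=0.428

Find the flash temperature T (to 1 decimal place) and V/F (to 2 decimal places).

Adiabatic flash: solve Rachford–Rice at each trial T, then check hF = ψ·hV(T) + (1−ψ)·hL(T).
  T = 342.8 K: K = (1.482, 0.289), RR gives ψ = 0.251, H_out = 6.293 kJ/mol
  T = 385.5 K: K = (2.877, 0.428), RR gives ψ = 0.991, H_out = 30.954 kJ/mol
  T = 364.1 K: K = (2.104, 0.356), RR gives ψ = 0.736, H_out = 21.753 kJ/mol
  T = 353.5 K: K = (1.777, 0.322), RR gives ψ = 0.557, H_out = 15.726 kJ/mol
  T = 348.1 K: K = (1.623, 0.305), RR gives ψ = 0.429, H_out = 11.652 kJ/mol
  T = 345.5 K: K = (1.553, 0.297), RR gives ψ = 0.350, H_out = 9.250 kJ/mol
  T = 344.1 K: K = (1.516, 0.293), RR gives ψ = 0.301, H_out = 7.786 kJ/mol
Linear interpolation between T = 344.1 (H_out = 7.786) and T = 345.5 (H_out = 9.250) on hF = 8.028 gives T ≈ 344.3 K, at which ψ = 0.31.

T = 344.3 K, V/F = 0.31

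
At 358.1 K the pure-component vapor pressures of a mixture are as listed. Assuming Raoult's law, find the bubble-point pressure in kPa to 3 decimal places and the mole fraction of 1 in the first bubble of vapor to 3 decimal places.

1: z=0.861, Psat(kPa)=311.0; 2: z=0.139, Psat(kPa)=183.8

At the bubble point ψ → 0, so ΣzᵢKᵢ = 1 with Kᵢ = Pᵢˢᵃᵗ/P ⇒ P = ΣzᵢPᵢˢᵃᵗ.
P = 0.861·311.0 + 0.139·183.8 = 293.319 kPa
yᵢ = zᵢPᵢˢᵃᵗ/P ⇒ y_1 = 0.861·311.0/293.319 = 0.913

Pbub = 293.319 kPa, y_1 = 0.913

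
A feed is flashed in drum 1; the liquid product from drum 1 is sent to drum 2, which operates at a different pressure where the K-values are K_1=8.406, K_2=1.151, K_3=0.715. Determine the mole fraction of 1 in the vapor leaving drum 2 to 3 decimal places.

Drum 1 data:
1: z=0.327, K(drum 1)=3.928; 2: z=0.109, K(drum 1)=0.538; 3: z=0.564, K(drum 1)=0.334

y_1 (drum 2) = 0.257

Drum 1:
Newton iteration, ψ₁⁰ = 0.55:
  ψ₁ = 0.550: g = -0.2935, g' = -1.076 → ψ₁ = 0.277
  ψ₁ = 0.277: g = 0.0099, g' = -1.261 → ψ₁ = 0.285
Converged at ψ₁ = 0.285.
Drum-1 compositions:
  1: x = 0.178, y = 0.700
  2: x = 0.126, y = 0.068
  3: x = 0.696, y = 0.233
Drum-2 feed = drum-1 liquid: z₂ = (0.1782, 0.1255, 0.6963).
Drum 2:
Newton–Raphson from ψ₂ = 0.5:
  ψ₂ = 0.500: g = 0.0668, g' = -0.521 → ψ₂ = 0.628
  ψ₂ = 0.628: g = 0.0091, g' = -0.392 → ψ₂ = 0.651
  ψ₂ = 0.651: g = 0.0002, g' = -0.376 → ψ₂ = 0.652
Converged at ψ₂ = 0.652.
  1: x = 0.031, y = 0.257
  2: x = 0.114, y = 0.132
  3: x = 0.855, y = 0.611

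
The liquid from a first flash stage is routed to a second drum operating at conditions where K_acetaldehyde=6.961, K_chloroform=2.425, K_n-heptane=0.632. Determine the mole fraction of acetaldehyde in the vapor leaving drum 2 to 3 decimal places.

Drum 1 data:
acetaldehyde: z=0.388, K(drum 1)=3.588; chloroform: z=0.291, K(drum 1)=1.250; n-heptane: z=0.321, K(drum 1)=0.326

Drum 1:
Rachford–Rice: g(ψ₁) = Σ zᵢ(Kᵢ−1)/(1+ψ₁(Kᵢ−1)) = 0.
Check two-phase: ΣzᵢKᵢ = 1.861 > 1 and Σzᵢ/Kᵢ = 1.326 > 1, so g(0) = 0.861 > 0 and g(1) = -0.326 < 0.
Iterate (Newton) starting at ψ₁ = 0.5:
  ψ₁ = 0.500: g = 0.1761, g' = -0.840 → ψ₁ = 0.710
  ψ₁ = 0.710: g = 0.0011, g' = -0.872 → ψ₁ = 0.711
Converged at ψ₁ = 0.711.
Drum-1 compositions:
  acetaldehyde: x = 0.137, y = 0.490
  chloroform: x = 0.247, y = 0.309
  n-heptane: x = 0.616, y = 0.201
Drum-2 feed = drum-1 liquid: z₂ = (0.1366, 0.2471, 0.6163).
Drum 2:
Let ψ₂ = V/F and solve Σ zᵢ(Kᵢ−1)/(1+ψ₂(Kᵢ−1)) = 0.
g(0) = ΣzᵢKᵢ − 1 = 0.940 and g(1) = 1 − Σzᵢ/Kᵢ = -0.097, so a root lies in (0, 1).
Newton iteration, ψ₂⁰ = 0.43:
  ψ₂ = 0.430: g = 0.1775, g' = -0.693 → ψ₂ = 0.686
  ψ₂ = 0.686: g = 0.0347, g' = -0.465 → ψ₂ = 0.761
  ψ₂ = 0.761: g = 0.0012, g' = -0.435 → ψ₂ = 0.763
Converged at ψ₂ = 0.763.
  acetaldehyde: x = 0.025, y = 0.171
  chloroform: x = 0.118, y = 0.287
  n-heptane: x = 0.857, y = 0.542

y_acetaldehyde (drum 2) = 0.171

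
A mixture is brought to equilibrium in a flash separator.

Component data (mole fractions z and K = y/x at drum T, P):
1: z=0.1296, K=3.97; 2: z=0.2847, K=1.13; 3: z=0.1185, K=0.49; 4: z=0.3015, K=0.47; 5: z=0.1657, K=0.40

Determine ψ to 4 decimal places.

Newton iteration, ψ⁰ = 0.62:
  ψ = 0.6200: g = -0.31498, g' = -0.5508 → ψ = 0.0481
  ψ = 0.0481: g = 0.04527, g' = -1.0648 → ψ = 0.0906
  ψ = 0.0906: g = 0.00351, g' = -0.9085 → ψ = 0.0945
Converged at ψ = 0.0945.

ψ = 0.0945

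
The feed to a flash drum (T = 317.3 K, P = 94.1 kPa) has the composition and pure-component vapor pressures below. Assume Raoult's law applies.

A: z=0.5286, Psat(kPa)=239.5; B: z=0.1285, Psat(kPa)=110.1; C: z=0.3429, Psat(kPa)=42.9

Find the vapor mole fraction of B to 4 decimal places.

y_B = 0.1306

Raoult's law: Kᵢ = Pᵢˢᵃᵗ/P = Pᵢˢᵃᵗ/94.1.
  K_A = 239.5/94.1 = 2.545165, K_B = 110.1/94.1 = 1.170032, K_C = 42.9/94.1 = 0.455898
Let ψ = V/F and solve Σ zᵢ(Kᵢ−1)/(1+ψ(Kᵢ−1)) = 0.
g(0) = ΣzᵢKᵢ − 1 = 0.6521 and g(1) = 1 − Σzᵢ/Kᵢ = -0.0697, so a root lies in (0, 1).
Iterate (Newton) starting at ψ = 0.34:
  ψ = 0.3400: g = 0.32720, g' = -0.6986 → ψ = 0.8084
  ψ = 0.8084: g = 0.04930, g' = -0.5759 → ψ = 0.8940
  ψ = 0.8940: g = -0.00132, g' = -0.6102 → ψ = 0.8918
Converged at ψ = 0.8918.
Compositions from xᵢ = zᵢ/(1+ψ(Kᵢ−1)), yᵢ = Kᵢxᵢ:
  A: x = 0.2223, y = 0.5658
  B: x = 0.1116, y = 0.1306
  C: x = 0.6661, y = 0.3037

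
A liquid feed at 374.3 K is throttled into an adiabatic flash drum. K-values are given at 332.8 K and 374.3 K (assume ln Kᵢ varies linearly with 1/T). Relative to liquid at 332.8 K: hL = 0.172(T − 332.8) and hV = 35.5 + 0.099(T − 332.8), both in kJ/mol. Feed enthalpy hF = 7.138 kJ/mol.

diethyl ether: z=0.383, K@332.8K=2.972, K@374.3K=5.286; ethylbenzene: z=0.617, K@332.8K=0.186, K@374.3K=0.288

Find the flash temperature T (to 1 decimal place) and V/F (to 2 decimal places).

Adiabatic flash: solve Rachford–Rice at each trial T, then check hF = ψ·hV(T) + (1−ψ)·hL(T).
  T = 332.8 K: K = (2.972, 0.186), RR gives ψ = 0.158, H_out = 5.596 kJ/mol
  T = 374.3 K: K = (5.286, 0.288), RR gives ψ = 0.394, H_out = 19.930 kJ/mol
  T = 353.6 K: K = (4.034, 0.235), RR gives ψ = 0.297, H_out = 13.670 kJ/mol
  T = 343.2 K: K = (3.479, 0.210), RR gives ψ = 0.236, H_out = 9.975 kJ/mol
  T = 338.0 K: K = (3.219, 0.198), RR gives ψ = 0.199, H_out = 7.894 kJ/mol
  T = 335.4 K: K = (3.094, 0.192), RR gives ψ = 0.179, H_out = 6.776 kJ/mol
  T = 336.7 K: K = (3.156, 0.195), RR gives ψ = 0.189, H_out = 7.342 kJ/mol
Linear interpolation between T = 335.4 (H_out = 6.776) and T = 336.7 (H_out = 7.342) on hF = 7.138 gives T ≈ 336.2 K, at which ψ = 0.19.

T = 336.2 K, V/F = 0.19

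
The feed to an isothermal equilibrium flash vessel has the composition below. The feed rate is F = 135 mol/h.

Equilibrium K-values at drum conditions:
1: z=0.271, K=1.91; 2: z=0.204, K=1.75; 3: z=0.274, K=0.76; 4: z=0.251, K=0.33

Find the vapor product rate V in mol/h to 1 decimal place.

Let ψ = V/F and solve Σ zᵢ(Kᵢ−1)/(1+ψ(Kᵢ−1)) = 0.
Feasibility: ΣzᵢKᵢ = 1.166, Σzᵢ/Kᵢ = 1.380 — both > 1, two phases present.
Newton iteration, ψ⁰ = 0.5:
  ψ = 0.500: g = -0.0469, g' = -0.442 → ψ = 0.394
  ψ = 0.394: g = -0.0015, g' = -0.417 → ψ = 0.390
Converged at ψ = 0.390.
Then V = ψ·F = 0.3904·135 = 52.7 mol/h and L = F − V = 82.3 mol/h.

V = 52.7 mol/h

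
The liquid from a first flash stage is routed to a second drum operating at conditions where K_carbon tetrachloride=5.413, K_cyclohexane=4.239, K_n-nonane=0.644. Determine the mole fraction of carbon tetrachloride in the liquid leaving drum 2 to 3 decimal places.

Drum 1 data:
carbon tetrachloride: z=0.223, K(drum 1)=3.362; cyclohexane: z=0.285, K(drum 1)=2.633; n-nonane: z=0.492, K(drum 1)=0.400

Drum 1:
Let ψ₁ = V/F and solve Σ zᵢ(Kᵢ−1)/(1+ψ₁(Kᵢ−1)) = 0.
Feasibility: ΣzᵢKᵢ = 1.697, Σzᵢ/Kᵢ = 1.405 — both > 1, two phases present.
Iterate (Newton) starting at ψ₁ = 0.37:
  ψ₁ = 0.370: g = 0.1918, g' = -0.942 → ψ₁ = 0.574
  ψ₁ = 0.574: g = 0.0139, g' = -0.839 → ψ₁ = 0.590
Converged at ψ₁ = 0.590.
Drum-1 compositions:
  carbon tetrachloride: x = 0.093, y = 0.313
  cyclohexane: x = 0.145, y = 0.382
  n-nonane: x = 0.762, y = 0.305
Drum-2 feed = drum-1 liquid: z₂ = (0.0932, 0.1451, 0.7617).
Drum 2:
Material balance + equilibrium reduce to Σ zᵢ(Kᵢ−1)/(1+ψ₂(Kᵢ−1)) = 0.
Feasibility: ΣzᵢKᵢ = 1.610, Σzᵢ/Kᵢ = 1.234 — both > 1, two phases present.
Newton–Raphson from ψ₂ = 0.5:
  ψ₂ = 0.500: g = -0.0222, g' = -0.541 → ψ₂ = 0.459
  ψ₂ = 0.459: g = 0.0008, g' = -0.582 → ψ₂ = 0.460
Converged at ψ₂ = 0.460.
  carbon tetrachloride: x = 0.031, y = 0.166
  cyclohexane: x = 0.058, y = 0.247
  n-nonane: x = 0.911, y = 0.587

x_carbon tetrachloride (drum 2) = 0.031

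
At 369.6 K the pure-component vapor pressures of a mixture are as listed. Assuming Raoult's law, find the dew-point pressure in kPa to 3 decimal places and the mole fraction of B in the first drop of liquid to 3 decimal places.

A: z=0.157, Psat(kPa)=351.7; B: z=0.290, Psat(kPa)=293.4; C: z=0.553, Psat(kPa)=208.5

At the dew point ψ → 1, so Σzᵢ/Kᵢ = 1 with Kᵢ = Pᵢˢᵃᵗ/P ⇒ 1/P = Σzᵢ/Pᵢˢᵃᵗ.
1/P = 0.157/351.7 + 0.290/293.4 + 0.553/208.5 = 0.004087 ⇒ P = 244.673 kPa
xᵢ = zᵢP/Pᵢˢᵃᵗ ⇒ x_B = 0.290·244.673/293.4 = 0.242

Pdew = 244.673 kPa, x_B = 0.242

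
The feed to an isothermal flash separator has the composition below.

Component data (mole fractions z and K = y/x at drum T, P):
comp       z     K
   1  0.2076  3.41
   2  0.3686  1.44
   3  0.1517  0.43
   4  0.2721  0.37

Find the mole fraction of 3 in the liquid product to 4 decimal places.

x_3 = 0.2091

Rachford–Rice: g(V/F) = Σ zᵢ(Kᵢ−1)/(1+V/F(Kᵢ−1)) = 0.
Check two-phase: ΣzᵢKᵢ = 1.4046 > 1 and Σzᵢ/Kᵢ = 1.4050 > 1, so g(0) = 0.4046 > 0 and g(1) = -0.4050 < 0.
Newton–Raphson from V/F = 0.33:
  V/F = 0.3300: g = 0.09738, g' = -0.6754 → V/F = 0.4742
  V/F = 0.4742: g = 0.00473, g' = -0.6236 → V/F = 0.4818
Converged at V/F = 0.4818.
Compositions from xᵢ = zᵢ/(1+V/F(Kᵢ−1)), yᵢ = Kᵢxᵢ:
  1: x = 0.0961, y = 0.3276
  2: x = 0.3041, y = 0.4379
  3: x = 0.2091, y = 0.0899
  4: x = 0.3907, y = 0.1446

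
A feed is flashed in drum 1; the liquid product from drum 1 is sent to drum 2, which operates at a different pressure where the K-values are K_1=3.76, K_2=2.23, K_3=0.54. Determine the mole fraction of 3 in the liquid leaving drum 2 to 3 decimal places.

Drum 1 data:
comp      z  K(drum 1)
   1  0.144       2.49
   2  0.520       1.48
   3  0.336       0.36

Drum 1:
Newton–Raphson from ψ₁ = 0.5:
  ψ₁ = 0.500: g = 0.0080, g' = -0.481 → ψ₁ = 0.517
Converged at ψ₁ = 0.517.
Drum-1 compositions:
  1: x = 0.081, y = 0.203
  2: x = 0.417, y = 0.617
  3: x = 0.502, y = 0.181
Drum-2 feed = drum-1 liquid: z₂ = (0.0814, 0.4167, 0.5019).
Drum 2:
Let ψ₂ = V/F and solve Σ zᵢ(Kᵢ−1)/(1+ψ₂(Kᵢ−1)) = 0.
Check two-phase: ΣzᵢKᵢ = 1.506 > 1 and Σzᵢ/Kᵢ = 1.138 > 1, so g(0) = 0.506 > 0 and g(1) = -0.138 < 0.
Newton iteration, ψ₂⁰ = 0.34:
  ψ₂ = 0.340: g = 0.2035, g' = -0.628 → ψ₂ = 0.664
  ψ₂ = 0.664: g = 0.0288, g' = -0.488 → ψ₂ = 0.723
  ψ₂ = 0.723: g = 0.0002, g' = -0.484 → ψ₂ = 0.724
Converged at ψ₂ = 0.724.
  1: x = 0.027, y = 0.102
  2: x = 0.220, y = 0.492
  3: x = 0.752, y = 0.406

x_3 (drum 2) = 0.752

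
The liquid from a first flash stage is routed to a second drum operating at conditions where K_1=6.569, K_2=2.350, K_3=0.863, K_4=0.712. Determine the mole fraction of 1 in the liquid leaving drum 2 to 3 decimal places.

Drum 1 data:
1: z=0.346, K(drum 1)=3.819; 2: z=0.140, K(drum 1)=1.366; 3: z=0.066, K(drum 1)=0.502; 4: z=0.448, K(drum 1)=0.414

Drum 1:
Rachford–Rice: g(ψ₁) = Σ zᵢ(Kᵢ−1)/(1+ψ₁(Kᵢ−1)) = 0.
Check two-phase: ΣzᵢKᵢ = 1.731 > 1 and Σzᵢ/Kᵢ = 1.407 > 1, so g(0) = 0.731 > 0 and g(1) = -0.407 < 0.
Iterate (Newton) starting at ψ₁ = 0.49:
  ψ₁ = 0.490: g = 0.0413, g' = -0.830 → ψ₁ = 0.540
  ψ₁ = 0.540: g = 0.0007, g' = -0.805 → ψ₁ = 0.541
Converged at ψ₁ = 0.541.
Drum-1 compositions:
  1: x = 0.137, y = 0.524
  2: x = 0.117, y = 0.160
  3: x = 0.090, y = 0.045
  4: x = 0.656, y = 0.271
Drum-2 feed = drum-1 liquid: z₂ = (0.1371, 0.1169, 0.0903, 0.6557).
Drum 2:
Let ψ₂ = V/F and solve Σ zᵢ(Kᵢ−1)/(1+ψ₂(Kᵢ−1)) = 0.
Feasibility: ΣzᵢKᵢ = 1.720, Σzᵢ/Kᵢ = 1.096 — both > 1, two phases present.
Newton–Raphson from ψ₂ = 0.5:
  ψ₂ = 0.500: g = 0.0620, g' = -0.449 → ψ₂ = 0.638
  ψ₂ = 0.638: g = 0.0075, g' = -0.350 → ψ₂ = 0.660
Converged at ψ₂ = 0.660.
  1: x = 0.029, y = 0.193
  2: x = 0.062, y = 0.145
  3: x = 0.099, y = 0.086
  4: x = 0.810, y = 0.576

x_1 (drum 2) = 0.029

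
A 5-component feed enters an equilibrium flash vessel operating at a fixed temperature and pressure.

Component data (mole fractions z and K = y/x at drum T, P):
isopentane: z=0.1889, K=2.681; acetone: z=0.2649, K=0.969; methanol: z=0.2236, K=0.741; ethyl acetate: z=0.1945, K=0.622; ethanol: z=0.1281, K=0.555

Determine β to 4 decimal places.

β = 0.2736

Newton–Raphson from β = 0.43:
  β = 0.4300: g = -0.04746, g' = -0.2775 → β = 0.2590
  β = 0.2590: g = 0.00495, g' = -0.3431 → β = 0.2734
  β = 0.2734: g = 0.00005, g' = -0.3356 → β = 0.2736
Converged at β = 0.2736.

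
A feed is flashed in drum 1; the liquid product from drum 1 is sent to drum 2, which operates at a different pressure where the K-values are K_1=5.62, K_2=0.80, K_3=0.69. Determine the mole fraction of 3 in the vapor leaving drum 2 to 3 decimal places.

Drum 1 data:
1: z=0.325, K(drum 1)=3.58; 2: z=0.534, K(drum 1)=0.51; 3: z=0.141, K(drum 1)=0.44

y_3 (drum 2) = 0.149

Drum 1:
Rachford–Rice: g(ψ₁) = Σ zᵢ(Kᵢ−1)/(1+ψ₁(Kᵢ−1)) = 0.
Check two-phase: ΣzᵢKᵢ = 1.498 > 1 and Σzᵢ/Kᵢ = 1.458 > 1, so g(0) = 0.498 > 0 and g(1) = -0.458 < 0.
Newton–Raphson from ψ₁ = 0.55:
  ψ₁ = 0.550: g = -0.1257, g' = -0.702 → ψ₁ = 0.371
  ψ₁ = 0.371: g = 0.0089, g' = -0.827 → ψ₁ = 0.382
Converged at ψ₁ = 0.382.
Drum-1 compositions:
  1: x = 0.164, y = 0.586
  2: x = 0.657, y = 0.335
  3: x = 0.179, y = 0.079
Drum-2 feed = drum-1 liquid: z₂ = (0.1637, 0.6569, 0.1794).
Drum 2:
Material balance + equilibrium reduce to Σ zᵢ(Kᵢ−1)/(1+ψ₂(Kᵢ−1)) = 0.
Check two-phase: ΣzᵢKᵢ = 1.569 > 1 and Σzᵢ/Kᵢ = 1.110 > 1, so g(0) = 0.569 > 0 and g(1) = -0.110 < 0.
Newton iteration, ψ₂⁰ = 0.5:
  ψ₂ = 0.500: g = 0.0167, g' = -0.375 → ψ₂ = 0.544
  ψ₂ = 0.544: g = 0.0008, g' = -0.341 → ψ₂ = 0.547
Converged at ψ₂ = 0.547.
  1: x = 0.046, y = 0.261
  2: x = 0.738, y = 0.590
  3: x = 0.216, y = 0.149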